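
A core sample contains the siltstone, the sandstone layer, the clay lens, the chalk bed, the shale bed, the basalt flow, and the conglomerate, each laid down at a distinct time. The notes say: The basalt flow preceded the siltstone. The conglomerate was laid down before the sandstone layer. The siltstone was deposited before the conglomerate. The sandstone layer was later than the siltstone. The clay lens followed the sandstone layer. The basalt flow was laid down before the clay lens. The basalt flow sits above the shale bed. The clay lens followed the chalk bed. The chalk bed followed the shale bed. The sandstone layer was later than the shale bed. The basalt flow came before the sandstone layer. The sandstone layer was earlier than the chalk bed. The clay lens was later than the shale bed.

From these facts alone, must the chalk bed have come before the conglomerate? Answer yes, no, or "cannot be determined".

Tracing the constraints gives the conglomerate → the sandstone layer → the chalk bed, so the conglomerate must come before the chalk bed.
That means the chalk bed cannot be before the conglomerate.

no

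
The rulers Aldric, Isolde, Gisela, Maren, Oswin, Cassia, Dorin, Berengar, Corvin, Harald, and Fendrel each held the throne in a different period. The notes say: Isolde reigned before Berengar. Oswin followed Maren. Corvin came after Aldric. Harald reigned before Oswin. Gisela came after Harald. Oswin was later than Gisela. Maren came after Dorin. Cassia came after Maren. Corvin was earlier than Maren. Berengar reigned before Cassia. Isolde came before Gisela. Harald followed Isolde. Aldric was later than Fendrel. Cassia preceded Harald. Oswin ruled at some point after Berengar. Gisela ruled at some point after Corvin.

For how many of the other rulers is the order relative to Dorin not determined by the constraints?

Forced after Dorin: Cassia, Gisela, Harald, Maren, and Oswin.
That leaves Aldric, Berengar, Corvin, Fendrel, and Isolde with no forced order relative to Dorin — 5.

5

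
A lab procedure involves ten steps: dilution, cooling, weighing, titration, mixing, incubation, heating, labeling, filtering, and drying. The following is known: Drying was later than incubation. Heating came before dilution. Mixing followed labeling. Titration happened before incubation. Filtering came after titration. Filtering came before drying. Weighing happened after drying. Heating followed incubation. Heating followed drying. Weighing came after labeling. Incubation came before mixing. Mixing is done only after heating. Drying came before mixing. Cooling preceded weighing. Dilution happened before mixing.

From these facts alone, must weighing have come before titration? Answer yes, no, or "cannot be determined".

Tracing the constraints gives titration → filtering → drying → weighing, so titration must come before weighing.
That means weighing cannot be before titration.

no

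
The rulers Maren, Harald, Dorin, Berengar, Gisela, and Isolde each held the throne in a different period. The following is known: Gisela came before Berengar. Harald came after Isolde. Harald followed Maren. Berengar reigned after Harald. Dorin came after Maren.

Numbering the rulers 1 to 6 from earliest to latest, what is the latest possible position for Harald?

5

Harald must come before Berengar — 1 ruler forced after them.
Everything else can be placed before Harald in some valid order, so Harald can sit as late as position 6 − 1 = 5.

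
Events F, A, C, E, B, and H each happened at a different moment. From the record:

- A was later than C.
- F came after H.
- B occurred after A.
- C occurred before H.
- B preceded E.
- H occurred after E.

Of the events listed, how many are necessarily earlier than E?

3

Directly stated before E: B.
A reaches E via A → B → E.
C reaches E via C → A → B → E.
No chain forces H (or any of the others) ahead of E.
That's A, B, and C — 3 in all.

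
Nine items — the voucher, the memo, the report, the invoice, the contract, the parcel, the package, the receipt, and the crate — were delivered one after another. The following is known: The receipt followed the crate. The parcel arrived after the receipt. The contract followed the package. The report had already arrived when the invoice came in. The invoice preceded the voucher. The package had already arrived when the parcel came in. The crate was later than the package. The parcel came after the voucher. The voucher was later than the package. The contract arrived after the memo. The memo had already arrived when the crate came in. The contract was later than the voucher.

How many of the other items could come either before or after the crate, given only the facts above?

4

Forced before the crate: the memo and the package; forced after the crate: the parcel and the receipt.
That leaves the contract, the invoice, the report, and the voucher with no forced order relative to the crate — 4.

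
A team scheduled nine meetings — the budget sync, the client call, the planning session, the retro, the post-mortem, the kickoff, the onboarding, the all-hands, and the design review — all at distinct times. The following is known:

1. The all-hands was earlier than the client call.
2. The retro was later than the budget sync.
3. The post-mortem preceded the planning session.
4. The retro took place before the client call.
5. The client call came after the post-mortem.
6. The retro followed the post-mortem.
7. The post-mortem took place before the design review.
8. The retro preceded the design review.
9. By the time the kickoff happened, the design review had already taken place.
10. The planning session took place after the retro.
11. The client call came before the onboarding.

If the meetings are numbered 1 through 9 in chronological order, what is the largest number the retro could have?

4

The retro must come before the client call, the design review, the kickoff, the onboarding, and the planning session — 5 meetings forced after it.
Everything else can be placed before the retro in some valid order, so the retro can sit as late as position 9 − 5 = 4.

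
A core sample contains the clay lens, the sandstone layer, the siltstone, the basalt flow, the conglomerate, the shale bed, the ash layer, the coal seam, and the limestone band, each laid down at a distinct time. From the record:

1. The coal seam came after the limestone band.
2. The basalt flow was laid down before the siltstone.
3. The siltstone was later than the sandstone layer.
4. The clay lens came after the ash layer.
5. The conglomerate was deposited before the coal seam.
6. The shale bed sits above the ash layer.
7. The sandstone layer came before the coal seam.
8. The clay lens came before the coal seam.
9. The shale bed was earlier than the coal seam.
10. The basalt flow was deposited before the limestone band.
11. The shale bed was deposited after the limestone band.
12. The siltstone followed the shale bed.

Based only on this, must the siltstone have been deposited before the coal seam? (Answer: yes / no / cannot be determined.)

No chain of stated constraints runs from the siltstone to the coal seam, and none runs from the coal seam to the siltstone either.
So the relative order of the siltstone and the coal seam is not fixed by the given facts.

cannot be determined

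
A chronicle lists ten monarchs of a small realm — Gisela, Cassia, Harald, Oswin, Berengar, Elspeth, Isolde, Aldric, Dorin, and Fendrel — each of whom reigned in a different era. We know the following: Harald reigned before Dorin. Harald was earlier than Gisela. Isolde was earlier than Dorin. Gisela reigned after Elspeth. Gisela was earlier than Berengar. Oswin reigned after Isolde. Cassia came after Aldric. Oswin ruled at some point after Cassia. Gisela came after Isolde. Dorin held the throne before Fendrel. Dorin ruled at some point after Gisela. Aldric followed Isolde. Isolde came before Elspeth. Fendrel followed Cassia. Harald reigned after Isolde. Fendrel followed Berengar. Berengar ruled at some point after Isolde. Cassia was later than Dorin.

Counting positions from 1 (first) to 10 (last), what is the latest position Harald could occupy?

Harald must come before Berengar, Cassia, Dorin, Fendrel, Gisela, and Oswin — 6 rulers forced after them.
Everything else can be placed before Harald in some valid order, so Harald can sit as late as position 10 − 6 = 4.

4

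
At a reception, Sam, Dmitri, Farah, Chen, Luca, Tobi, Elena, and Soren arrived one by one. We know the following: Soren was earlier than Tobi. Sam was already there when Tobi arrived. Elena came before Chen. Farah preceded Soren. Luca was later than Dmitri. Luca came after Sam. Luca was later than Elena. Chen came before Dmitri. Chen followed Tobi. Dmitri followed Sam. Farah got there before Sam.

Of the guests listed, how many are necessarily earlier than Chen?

Directly stated before Chen: Elena and Tobi.
Farah reaches Chen via Farah → Sam → Tobi → Chen.
Sam reaches Chen via Sam → Tobi → Chen.
Soren reaches Chen via Soren → Tobi → Chen.
No chain forces Dmitri (or any of the others) ahead of Chen.
That's Elena, Farah, Sam, Soren, and Tobi — 5 in all.

5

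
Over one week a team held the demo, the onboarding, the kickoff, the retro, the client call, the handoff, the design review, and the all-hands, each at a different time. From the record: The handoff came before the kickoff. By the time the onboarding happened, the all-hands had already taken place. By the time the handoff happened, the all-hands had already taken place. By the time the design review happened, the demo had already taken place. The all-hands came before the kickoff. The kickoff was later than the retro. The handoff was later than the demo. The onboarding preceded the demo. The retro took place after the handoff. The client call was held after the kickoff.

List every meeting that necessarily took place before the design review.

the all-hands, the demo, the onboarding

Directly stated before the design review: the demo.
The all-hands reaches the design review via the all-hands → the onboarding → the demo → the design review.
The onboarding reaches the design review via the onboarding → the demo → the design review.
No chain forces the handoff (or any of the others) ahead of the design review.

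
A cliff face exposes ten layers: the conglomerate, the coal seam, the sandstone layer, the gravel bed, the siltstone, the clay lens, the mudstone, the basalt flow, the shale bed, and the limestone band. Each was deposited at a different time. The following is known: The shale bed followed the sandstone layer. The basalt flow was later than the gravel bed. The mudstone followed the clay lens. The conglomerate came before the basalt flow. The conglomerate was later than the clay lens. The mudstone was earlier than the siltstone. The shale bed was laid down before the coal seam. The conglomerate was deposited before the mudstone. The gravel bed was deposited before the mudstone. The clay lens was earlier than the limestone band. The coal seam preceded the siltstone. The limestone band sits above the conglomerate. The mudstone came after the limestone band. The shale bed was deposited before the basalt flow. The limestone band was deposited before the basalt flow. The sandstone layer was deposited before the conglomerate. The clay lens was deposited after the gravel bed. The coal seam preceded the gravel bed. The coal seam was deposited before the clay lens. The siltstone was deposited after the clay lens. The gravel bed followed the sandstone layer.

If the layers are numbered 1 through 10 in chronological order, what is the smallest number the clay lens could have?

5

The coal seam, the gravel bed, the sandstone layer, and the shale bed must all come before the clay lens — 4 forced predecessors.
Nothing else is forced ahead of the clay lens, so its earliest slot is position 4 + 1 = 5.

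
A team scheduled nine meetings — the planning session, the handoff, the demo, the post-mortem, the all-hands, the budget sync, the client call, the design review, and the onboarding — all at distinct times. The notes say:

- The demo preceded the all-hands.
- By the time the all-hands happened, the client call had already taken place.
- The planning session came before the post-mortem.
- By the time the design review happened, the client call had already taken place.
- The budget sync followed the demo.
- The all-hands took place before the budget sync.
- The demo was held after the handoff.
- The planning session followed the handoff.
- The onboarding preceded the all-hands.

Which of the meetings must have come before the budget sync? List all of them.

Directly stated before the budget sync: the all-hands and the demo.
The client call reaches the budget sync via the client call → the all-hands → the budget sync.
The handoff reaches the budget sync via the handoff → the demo → the budget sync.
The onboarding reaches the budget sync via the onboarding → the all-hands → the budget sync.

the all-hands, the client call, the demo, the handoff, the onboarding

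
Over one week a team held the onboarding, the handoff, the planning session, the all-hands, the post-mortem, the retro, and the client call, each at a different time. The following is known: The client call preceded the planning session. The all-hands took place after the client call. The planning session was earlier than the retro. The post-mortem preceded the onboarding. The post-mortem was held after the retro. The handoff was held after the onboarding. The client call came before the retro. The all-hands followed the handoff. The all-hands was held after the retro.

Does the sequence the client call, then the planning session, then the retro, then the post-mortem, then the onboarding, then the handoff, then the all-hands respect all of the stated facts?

yes

Check each stated constraint against the proposed order — e.g. the retro is ahead of the all-hands; the client call is ahead of the all-hands. Every pair is in the required order; nothing is violated.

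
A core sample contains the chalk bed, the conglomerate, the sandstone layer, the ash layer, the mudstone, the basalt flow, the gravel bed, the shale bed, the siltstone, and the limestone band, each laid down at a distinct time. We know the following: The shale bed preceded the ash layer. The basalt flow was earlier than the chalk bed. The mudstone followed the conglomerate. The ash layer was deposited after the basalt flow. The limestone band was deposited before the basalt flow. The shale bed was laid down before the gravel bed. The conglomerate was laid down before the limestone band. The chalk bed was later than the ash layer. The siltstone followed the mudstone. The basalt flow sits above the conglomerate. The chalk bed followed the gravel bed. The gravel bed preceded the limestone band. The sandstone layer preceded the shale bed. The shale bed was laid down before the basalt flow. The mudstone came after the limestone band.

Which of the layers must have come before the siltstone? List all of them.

Directly stated before the siltstone: the mudstone.
The conglomerate reaches the siltstone via the conglomerate → the mudstone → the siltstone.
The gravel bed reaches the siltstone via the gravel bed → the limestone band → the mudstone → the siltstone.
The limestone band reaches the siltstone via the limestone band → the mudstone → the siltstone.
Likewise the sandstone layer and the shale bed each reach the siltstone by chaining the stated constraints.

the conglomerate, the gravel bed, the limestone band, the mudstone, the sandstone layer, the shale bed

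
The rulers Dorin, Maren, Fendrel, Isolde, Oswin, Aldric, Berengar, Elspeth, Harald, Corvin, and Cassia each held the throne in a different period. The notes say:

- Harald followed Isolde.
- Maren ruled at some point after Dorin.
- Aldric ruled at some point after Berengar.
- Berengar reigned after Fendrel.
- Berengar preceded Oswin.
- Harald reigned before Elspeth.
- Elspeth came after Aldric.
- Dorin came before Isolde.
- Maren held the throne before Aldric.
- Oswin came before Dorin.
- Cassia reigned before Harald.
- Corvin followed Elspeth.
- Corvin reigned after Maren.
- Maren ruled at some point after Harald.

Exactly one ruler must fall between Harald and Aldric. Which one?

Tracing the constraints gives Harald → Maren → Aldric, so Maren sits after Harald and before Aldric.
No other ruler is forced both after Harald and before Aldric.

Maren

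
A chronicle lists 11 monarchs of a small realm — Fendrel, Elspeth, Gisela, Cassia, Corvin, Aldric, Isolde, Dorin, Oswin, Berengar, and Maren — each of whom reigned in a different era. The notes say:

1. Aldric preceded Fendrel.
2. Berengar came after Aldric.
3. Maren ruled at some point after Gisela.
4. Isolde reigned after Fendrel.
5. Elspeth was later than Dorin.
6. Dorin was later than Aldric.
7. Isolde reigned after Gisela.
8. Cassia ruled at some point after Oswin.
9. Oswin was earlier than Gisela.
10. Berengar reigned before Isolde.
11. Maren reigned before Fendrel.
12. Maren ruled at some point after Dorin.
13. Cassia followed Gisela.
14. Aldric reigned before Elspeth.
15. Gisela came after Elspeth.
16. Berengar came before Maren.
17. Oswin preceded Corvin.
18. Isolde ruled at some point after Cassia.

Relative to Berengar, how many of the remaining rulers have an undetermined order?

6

Forced before Berengar: Aldric; forced after Berengar: Fendrel, Isolde, and Maren.
That leaves Cassia, Corvin, Dorin, Elspeth, Gisela, and Oswin with no forced order relative to Berengar — 6.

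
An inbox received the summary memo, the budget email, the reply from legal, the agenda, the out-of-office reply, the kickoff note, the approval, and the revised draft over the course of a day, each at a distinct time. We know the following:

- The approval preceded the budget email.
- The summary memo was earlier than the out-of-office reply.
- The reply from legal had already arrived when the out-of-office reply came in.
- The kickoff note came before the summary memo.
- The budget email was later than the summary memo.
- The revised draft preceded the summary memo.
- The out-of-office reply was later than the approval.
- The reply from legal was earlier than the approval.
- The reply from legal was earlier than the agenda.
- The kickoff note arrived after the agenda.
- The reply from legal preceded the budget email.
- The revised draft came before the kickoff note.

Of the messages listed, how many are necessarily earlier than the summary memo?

Directly stated before the summary memo: the kickoff note and the revised draft.
The agenda reaches the summary memo via the agenda → the kickoff note → the summary memo.
The reply from legal reaches the summary memo via the reply from legal → the agenda → the kickoff note → the summary memo.
No chain forces the out-of-office reply (or any of the others) ahead of the summary memo.
That's the agenda, the kickoff note, the reply from legal, and the revised draft — 4 in all.

4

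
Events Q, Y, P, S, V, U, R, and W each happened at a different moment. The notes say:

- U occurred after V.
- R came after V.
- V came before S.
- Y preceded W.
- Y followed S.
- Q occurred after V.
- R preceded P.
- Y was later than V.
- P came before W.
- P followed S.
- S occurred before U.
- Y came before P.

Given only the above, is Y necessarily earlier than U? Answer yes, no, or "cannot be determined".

cannot be determined

No chain of stated constraints runs from Y to U, and none runs from U to Y either.
So the relative order of Y and U is not fixed by the given facts.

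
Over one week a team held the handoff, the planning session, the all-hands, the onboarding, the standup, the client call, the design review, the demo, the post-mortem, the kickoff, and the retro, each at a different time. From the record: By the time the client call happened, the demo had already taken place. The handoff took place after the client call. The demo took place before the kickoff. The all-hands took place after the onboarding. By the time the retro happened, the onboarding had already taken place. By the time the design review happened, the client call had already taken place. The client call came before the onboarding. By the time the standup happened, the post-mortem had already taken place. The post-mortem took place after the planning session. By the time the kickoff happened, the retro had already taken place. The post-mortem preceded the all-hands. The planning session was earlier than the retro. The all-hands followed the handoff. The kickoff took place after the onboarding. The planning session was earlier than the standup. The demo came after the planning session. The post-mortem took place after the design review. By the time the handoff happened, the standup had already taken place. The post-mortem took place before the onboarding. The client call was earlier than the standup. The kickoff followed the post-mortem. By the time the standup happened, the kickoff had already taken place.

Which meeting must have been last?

the all-hands

Every other meeting has a chain of constraints placing it before the all-hands, so the all-hands is last.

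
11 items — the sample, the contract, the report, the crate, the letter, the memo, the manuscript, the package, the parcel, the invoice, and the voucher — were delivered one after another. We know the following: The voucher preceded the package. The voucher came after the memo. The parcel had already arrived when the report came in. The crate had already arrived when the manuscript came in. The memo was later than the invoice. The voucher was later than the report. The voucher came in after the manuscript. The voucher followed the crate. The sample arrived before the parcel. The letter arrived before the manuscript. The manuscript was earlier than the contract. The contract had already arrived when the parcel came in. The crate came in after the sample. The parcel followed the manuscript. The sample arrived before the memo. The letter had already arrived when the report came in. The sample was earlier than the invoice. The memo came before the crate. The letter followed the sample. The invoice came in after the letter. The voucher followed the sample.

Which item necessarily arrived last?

Every other item has a chain of constraints placing it before the package, so the package is last.

the package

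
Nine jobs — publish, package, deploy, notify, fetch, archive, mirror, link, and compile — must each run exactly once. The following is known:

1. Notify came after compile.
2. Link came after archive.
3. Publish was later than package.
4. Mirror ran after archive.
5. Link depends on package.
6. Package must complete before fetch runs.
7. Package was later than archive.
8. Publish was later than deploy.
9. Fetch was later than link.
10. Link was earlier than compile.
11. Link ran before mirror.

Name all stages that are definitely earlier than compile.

archive, link, package

Directly stated before compile: link.
Archive reaches compile via archive → link → compile.
Package reaches compile via package → link → compile.
No chain forces mirror (or any of the others) ahead of compile.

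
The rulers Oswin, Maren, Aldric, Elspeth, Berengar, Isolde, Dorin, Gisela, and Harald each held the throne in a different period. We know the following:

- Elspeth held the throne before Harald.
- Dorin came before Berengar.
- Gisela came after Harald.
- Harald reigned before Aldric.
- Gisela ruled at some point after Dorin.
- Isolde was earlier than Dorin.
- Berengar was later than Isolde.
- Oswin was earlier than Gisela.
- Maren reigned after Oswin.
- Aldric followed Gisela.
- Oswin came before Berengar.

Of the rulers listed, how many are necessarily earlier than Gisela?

Directly stated before Gisela: Dorin, Harald, and Oswin.
Elspeth reaches Gisela via Elspeth → Harald → Gisela.
Isolde reaches Gisela via Isolde → Dorin → Gisela.
No chain forces Maren (or any of the others) ahead of Gisela.
That's Dorin, Elspeth, Harald, Isolde, and Oswin — 5 in all.

5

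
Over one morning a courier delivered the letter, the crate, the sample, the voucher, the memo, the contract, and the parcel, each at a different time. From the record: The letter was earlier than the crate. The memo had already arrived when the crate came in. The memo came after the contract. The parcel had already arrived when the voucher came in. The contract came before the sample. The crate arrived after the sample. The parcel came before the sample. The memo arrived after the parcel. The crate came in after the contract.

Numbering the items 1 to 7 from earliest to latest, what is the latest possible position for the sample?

6

The sample must come before the crate — 1 item forced after it.
Everything else can be placed before the sample in some valid order, so the sample can sit as late as position 7 − 1 = 6.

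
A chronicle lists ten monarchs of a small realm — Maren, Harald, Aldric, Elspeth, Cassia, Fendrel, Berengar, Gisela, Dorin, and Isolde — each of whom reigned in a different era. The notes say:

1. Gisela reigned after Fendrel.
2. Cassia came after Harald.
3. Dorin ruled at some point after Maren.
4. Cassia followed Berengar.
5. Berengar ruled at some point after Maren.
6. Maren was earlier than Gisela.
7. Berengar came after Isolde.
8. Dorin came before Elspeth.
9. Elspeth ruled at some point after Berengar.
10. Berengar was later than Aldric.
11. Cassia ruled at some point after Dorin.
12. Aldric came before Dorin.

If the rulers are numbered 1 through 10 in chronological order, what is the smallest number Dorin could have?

Aldric and Maren must both come before Dorin — 2 forced predecessors.
Nothing else is forced ahead of Dorin, so their earliest slot is position 2 + 1 = 3.

3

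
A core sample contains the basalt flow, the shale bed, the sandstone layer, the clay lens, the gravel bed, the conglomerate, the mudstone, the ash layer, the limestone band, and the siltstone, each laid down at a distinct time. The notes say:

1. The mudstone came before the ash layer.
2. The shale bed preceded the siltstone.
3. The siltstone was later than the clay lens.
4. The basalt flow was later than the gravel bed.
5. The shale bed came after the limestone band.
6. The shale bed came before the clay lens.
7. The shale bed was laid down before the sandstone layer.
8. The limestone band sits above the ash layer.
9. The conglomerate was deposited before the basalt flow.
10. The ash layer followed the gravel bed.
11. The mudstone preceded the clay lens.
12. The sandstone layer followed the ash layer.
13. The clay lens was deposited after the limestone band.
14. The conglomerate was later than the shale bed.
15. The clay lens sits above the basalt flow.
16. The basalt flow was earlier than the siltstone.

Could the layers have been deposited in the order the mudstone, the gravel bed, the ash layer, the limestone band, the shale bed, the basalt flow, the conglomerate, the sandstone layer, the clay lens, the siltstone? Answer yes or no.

no

The constraints require the conglomerate before the basalt flow, but in the proposed sequence the basalt flow appears ahead of the conglomerate. That one violation is enough.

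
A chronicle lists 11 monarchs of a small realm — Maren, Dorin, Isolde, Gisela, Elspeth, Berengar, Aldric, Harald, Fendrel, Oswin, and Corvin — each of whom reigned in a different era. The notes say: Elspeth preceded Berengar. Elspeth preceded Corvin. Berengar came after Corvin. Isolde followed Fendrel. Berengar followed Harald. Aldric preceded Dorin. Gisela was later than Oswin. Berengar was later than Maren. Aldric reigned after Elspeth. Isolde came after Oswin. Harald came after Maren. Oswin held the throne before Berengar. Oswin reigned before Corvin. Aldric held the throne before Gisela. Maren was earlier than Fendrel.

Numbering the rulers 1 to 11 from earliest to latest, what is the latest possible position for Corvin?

10

Corvin must come before Berengar — 1 ruler forced after them.
Everything else can be placed before Corvin in some valid order, so Corvin can sit as late as position 11 − 1 = 10.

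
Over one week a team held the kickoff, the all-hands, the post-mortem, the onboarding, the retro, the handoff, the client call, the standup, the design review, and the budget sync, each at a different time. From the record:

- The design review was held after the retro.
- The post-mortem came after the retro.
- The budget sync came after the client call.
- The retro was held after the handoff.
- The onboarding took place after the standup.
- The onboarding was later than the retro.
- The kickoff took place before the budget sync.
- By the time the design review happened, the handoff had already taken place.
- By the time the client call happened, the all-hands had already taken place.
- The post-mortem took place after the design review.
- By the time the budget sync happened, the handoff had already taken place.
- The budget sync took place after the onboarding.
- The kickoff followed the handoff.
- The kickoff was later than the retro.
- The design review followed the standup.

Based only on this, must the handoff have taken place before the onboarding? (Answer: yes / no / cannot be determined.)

Chain the constraints: the handoff → the retro → the onboarding. Each link is directly stated, so the handoff comes before the onboarding.

yes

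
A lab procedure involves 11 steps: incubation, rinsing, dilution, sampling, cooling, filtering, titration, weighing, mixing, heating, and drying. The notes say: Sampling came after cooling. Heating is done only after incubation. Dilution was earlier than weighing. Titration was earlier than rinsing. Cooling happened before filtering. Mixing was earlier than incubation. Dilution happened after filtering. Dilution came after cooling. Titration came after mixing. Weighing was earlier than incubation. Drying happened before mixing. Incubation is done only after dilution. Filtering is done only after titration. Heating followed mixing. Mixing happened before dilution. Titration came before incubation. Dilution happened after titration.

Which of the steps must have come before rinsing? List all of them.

drying, mixing, titration

Directly stated before rinsing: titration.
Drying reaches rinsing via drying → mixing → titration → rinsing.
Mixing reaches rinsing via mixing → titration → rinsing.
No chain forces dilution (or any of the others) ahead of rinsing.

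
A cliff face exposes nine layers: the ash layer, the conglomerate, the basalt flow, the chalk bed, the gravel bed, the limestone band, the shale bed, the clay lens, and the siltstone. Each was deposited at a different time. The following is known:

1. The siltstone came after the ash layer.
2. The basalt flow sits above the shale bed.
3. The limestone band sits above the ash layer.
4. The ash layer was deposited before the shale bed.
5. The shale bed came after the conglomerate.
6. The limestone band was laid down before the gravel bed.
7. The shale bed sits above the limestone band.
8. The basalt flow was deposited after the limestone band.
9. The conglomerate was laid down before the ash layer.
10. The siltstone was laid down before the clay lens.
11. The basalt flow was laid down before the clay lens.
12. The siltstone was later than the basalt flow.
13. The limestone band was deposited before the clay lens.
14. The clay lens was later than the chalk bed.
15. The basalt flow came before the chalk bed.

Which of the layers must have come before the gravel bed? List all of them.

Directly stated before the gravel bed: the limestone band.
The ash layer reaches the gravel bed via the ash layer → the limestone band → the gravel bed.
The conglomerate reaches the gravel bed via the conglomerate → the ash layer → the limestone band → the gravel bed.

the ash layer, the conglomerate, the limestone band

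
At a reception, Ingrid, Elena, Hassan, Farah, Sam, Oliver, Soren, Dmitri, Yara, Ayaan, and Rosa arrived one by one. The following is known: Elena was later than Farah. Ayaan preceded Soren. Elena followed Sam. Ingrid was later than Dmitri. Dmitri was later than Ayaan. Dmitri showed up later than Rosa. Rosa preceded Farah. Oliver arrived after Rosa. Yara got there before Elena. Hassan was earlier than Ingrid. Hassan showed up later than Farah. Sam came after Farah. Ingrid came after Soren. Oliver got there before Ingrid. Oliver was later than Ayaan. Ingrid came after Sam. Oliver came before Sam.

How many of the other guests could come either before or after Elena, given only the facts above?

4

Forced before Elena: Ayaan, Farah, Oliver, Rosa, Sam, and Yara.
That leaves Dmitri, Hassan, Ingrid, and Soren with no forced order relative to Elena — 4.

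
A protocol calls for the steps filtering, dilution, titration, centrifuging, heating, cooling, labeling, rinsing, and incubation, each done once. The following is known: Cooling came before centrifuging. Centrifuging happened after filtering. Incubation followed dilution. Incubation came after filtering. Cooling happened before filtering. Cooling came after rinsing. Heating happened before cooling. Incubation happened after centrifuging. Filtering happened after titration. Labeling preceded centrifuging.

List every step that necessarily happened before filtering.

Directly stated before filtering: cooling and titration.
Heating reaches filtering via heating → cooling → filtering.
Rinsing reaches filtering via rinsing → cooling → filtering.
No chain forces incubation (or any of the others) ahead of filtering.

cooling, heating, rinsing, titration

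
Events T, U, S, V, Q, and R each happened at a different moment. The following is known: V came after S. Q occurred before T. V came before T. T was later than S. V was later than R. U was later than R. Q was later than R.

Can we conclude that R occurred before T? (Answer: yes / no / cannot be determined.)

Chain the constraints: R → Q → T. Each link is directly stated, so R comes before T.

yes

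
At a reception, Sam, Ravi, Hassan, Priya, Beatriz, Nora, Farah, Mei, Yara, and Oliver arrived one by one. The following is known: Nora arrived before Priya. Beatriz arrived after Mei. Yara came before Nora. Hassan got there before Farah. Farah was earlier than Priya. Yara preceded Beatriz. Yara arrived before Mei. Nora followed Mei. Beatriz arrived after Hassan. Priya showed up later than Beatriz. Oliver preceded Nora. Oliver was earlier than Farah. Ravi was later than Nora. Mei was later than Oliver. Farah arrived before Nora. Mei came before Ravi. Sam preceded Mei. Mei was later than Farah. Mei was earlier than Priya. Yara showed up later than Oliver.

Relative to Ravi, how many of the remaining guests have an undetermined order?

Forced before Ravi: Farah, Hassan, Mei, Nora, Oliver, Sam, and Yara.
That leaves Beatriz and Priya with no forced order relative to Ravi — 2.

2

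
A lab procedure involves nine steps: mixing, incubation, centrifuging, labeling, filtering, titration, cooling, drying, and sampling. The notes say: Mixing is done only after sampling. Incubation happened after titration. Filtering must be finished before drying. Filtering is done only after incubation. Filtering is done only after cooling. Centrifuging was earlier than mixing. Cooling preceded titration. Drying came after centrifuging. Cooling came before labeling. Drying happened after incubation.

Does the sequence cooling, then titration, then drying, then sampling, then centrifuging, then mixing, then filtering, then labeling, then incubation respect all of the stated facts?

no

The constraints require centrifuging before drying, but in the proposed sequence drying appears ahead of centrifuging. That one violation is enough.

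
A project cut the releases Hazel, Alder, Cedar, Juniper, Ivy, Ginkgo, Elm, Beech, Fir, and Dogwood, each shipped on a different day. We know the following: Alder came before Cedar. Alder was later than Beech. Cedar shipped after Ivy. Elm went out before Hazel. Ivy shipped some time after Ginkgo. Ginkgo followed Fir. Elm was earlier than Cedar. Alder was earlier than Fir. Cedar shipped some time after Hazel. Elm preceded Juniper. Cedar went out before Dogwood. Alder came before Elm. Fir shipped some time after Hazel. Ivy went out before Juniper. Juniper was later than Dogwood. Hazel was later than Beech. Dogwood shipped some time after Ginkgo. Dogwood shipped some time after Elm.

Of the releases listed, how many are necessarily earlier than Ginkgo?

5

Directly stated before Ginkgo: Fir.
Alder reaches Ginkgo via Alder → Fir → Ginkgo.
Beech reaches Ginkgo via Beech → Hazel → Fir → Ginkgo.
Elm reaches Ginkgo via Elm → Hazel → Fir → Ginkgo.
Likewise Hazel reaches Ginkgo by chaining the stated constraints.
That's Alder, Beech, Elm, Fir, and Hazel — 5 in all.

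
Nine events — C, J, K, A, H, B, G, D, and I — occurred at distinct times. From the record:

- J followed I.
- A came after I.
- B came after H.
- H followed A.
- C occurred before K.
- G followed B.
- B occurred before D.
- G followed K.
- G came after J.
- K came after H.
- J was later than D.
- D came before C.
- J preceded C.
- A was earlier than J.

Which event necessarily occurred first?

I has a chain of constraints placing it before every other event, so I must be first.

I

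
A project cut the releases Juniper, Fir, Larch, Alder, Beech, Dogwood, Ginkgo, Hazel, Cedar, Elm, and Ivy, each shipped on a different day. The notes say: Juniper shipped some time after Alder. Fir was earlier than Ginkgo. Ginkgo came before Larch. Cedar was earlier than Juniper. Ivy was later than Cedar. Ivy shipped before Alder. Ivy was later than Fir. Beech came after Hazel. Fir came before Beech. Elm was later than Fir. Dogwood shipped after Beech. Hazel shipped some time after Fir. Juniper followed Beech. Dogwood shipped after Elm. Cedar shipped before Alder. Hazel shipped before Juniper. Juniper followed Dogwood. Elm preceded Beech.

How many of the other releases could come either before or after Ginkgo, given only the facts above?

Forced before Ginkgo: Fir; forced after Ginkgo: Larch.
That leaves Alder, Beech, Cedar, Dogwood, Elm, Hazel, Ivy, and Juniper with no forced order relative to Ginkgo — 8.

8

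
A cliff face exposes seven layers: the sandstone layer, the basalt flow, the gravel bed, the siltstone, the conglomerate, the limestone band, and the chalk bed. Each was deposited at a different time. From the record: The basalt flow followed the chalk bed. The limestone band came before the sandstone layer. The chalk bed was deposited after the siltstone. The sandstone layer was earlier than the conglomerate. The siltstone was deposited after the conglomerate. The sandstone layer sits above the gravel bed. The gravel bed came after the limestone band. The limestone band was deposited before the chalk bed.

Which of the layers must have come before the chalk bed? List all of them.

the conglomerate, the gravel bed, the limestone band, the sandstone layer, the siltstone

Directly stated before the chalk bed: the limestone band and the siltstone.
The conglomerate reaches the chalk bed via the conglomerate → the siltstone → the chalk bed.
The gravel bed reaches the chalk bed via the gravel bed → the sandstone layer → the conglomerate → the siltstone → the chalk bed.
The sandstone layer reaches the chalk bed via the sandstone layer → the conglomerate → the siltstone → the chalk bed.
No chain forces the basalt flow ahead of the chalk bed.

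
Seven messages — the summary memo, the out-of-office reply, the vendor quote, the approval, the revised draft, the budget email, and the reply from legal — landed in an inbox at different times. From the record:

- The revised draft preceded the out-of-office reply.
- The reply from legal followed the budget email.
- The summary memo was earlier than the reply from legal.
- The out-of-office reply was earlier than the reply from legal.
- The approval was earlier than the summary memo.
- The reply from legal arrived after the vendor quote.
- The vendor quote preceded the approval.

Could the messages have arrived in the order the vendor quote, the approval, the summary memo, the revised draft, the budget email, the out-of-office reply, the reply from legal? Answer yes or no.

yes

Check each stated constraint against the proposed order — e.g. the summary memo is ahead of the reply from legal; the vendor quote is ahead of the reply from legal. Every pair is in the required order; nothing is violated.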